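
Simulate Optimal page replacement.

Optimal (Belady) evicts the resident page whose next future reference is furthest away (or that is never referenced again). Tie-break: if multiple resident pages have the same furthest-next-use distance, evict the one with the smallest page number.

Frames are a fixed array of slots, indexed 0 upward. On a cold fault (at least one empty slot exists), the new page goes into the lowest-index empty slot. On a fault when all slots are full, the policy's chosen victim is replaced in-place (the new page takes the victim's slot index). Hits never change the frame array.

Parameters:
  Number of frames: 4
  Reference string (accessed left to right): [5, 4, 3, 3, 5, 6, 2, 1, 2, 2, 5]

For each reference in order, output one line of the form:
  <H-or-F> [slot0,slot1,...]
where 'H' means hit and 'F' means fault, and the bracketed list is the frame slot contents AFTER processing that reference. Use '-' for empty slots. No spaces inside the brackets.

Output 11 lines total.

F [5,-,-,-]
F [5,4,-,-]
F [5,4,3,-]
H [5,4,3,-]
H [5,4,3,-]
F [5,4,3,6]
F [5,4,2,6]
F [5,1,2,6]
H [5,1,2,6]
H [5,1,2,6]
H [5,1,2,6]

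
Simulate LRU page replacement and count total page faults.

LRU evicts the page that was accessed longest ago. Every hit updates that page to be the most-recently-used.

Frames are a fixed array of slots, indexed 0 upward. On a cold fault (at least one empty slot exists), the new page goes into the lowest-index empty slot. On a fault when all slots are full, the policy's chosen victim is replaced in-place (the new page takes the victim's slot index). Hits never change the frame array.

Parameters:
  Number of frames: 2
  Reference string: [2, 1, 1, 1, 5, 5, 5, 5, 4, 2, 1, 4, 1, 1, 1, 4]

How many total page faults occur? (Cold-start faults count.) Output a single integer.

Step 0: ref 2 → FAULT, frames=[2,-]
Step 1: ref 1 → FAULT, frames=[2,1]
Step 2: ref 1 → HIT, frames=[2,1]
Step 3: ref 1 → HIT, frames=[2,1]
Step 4: ref 5 → FAULT (evict 2), frames=[5,1]
Step 5: ref 5 → HIT, frames=[5,1]
Step 6: ref 5 → HIT, frames=[5,1]
Step 7: ref 5 → HIT, frames=[5,1]
Step 8: ref 4 → FAULT (evict 1), frames=[5,4]
Step 9: ref 2 → FAULT (evict 5), frames=[2,4]
Step 10: ref 1 → FAULT (evict 4), frames=[2,1]
Step 11: ref 4 → FAULT (evict 2), frames=[4,1]
Step 12: ref 1 → HIT, frames=[4,1]
Step 13: ref 1 → HIT, frames=[4,1]
Step 14: ref 1 → HIT, frames=[4,1]
Step 15: ref 4 → HIT, frames=[4,1]
Total faults: 7

Answer: 7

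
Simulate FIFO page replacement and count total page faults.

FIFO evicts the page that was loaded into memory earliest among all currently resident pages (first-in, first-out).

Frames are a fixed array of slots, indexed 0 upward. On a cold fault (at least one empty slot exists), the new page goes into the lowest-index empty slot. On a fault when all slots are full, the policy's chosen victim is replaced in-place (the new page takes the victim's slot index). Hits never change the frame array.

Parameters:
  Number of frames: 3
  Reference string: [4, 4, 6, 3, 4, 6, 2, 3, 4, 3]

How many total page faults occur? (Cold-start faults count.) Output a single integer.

Step 0: ref 4 → FAULT, frames=[4,-,-]
Step 1: ref 4 → HIT, frames=[4,-,-]
Step 2: ref 6 → FAULT, frames=[4,6,-]
Step 3: ref 3 → FAULT, frames=[4,6,3]
Step 4: ref 4 → HIT, frames=[4,6,3]
Step 5: ref 6 → HIT, frames=[4,6,3]
Step 6: ref 2 → FAULT (evict 4), frames=[2,6,3]
Step 7: ref 3 → HIT, frames=[2,6,3]
Step 8: ref 4 → FAULT (evict 6), frames=[2,4,3]
Step 9: ref 3 → HIT, frames=[2,4,3]
Total faults: 5

Answer: 5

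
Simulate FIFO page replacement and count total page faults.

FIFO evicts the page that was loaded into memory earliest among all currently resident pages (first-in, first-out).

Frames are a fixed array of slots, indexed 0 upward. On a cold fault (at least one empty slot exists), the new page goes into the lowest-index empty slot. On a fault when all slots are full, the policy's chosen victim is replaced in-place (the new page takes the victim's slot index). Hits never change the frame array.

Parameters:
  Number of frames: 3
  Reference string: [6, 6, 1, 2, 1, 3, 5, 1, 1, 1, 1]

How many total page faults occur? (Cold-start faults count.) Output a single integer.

Step 0: ref 6 → FAULT, frames=[6,-,-]
Step 1: ref 6 → HIT, frames=[6,-,-]
Step 2: ref 1 → FAULT, frames=[6,1,-]
Step 3: ref 2 → FAULT, frames=[6,1,2]
Step 4: ref 1 → HIT, frames=[6,1,2]
Step 5: ref 3 → FAULT (evict 6), frames=[3,1,2]
Step 6: ref 5 → FAULT (evict 1), frames=[3,5,2]
Step 7: ref 1 → FAULT (evict 2), frames=[3,5,1]
Step 8: ref 1 → HIT, frames=[3,5,1]
Step 9: ref 1 → HIT, frames=[3,5,1]
Step 10: ref 1 → HIT, frames=[3,5,1]
Total faults: 6

Answer: 6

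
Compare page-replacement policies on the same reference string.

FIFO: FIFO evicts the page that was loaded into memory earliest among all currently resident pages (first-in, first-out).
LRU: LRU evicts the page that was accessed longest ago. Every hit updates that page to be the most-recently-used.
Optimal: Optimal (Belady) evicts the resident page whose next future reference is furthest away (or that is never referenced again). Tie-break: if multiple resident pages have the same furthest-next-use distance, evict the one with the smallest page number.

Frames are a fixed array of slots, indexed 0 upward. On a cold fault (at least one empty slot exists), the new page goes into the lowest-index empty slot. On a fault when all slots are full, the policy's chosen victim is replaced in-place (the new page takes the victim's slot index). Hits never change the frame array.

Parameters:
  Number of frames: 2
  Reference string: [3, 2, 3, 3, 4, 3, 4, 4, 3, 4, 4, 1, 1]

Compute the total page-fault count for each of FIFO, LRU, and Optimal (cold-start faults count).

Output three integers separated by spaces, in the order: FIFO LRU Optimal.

--- FIFO ---
  step 0: ref 3 -> FAULT, frames=[3,-] (faults so far: 1)
  step 1: ref 2 -> FAULT, frames=[3,2] (faults so far: 2)
  step 2: ref 3 -> HIT, frames=[3,2] (faults so far: 2)
  step 3: ref 3 -> HIT, frames=[3,2] (faults so far: 2)
  step 4: ref 4 -> FAULT, evict 3, frames=[4,2] (faults so far: 3)
  step 5: ref 3 -> FAULT, evict 2, frames=[4,3] (faults so far: 4)
  step 6: ref 4 -> HIT, frames=[4,3] (faults so far: 4)
  step 7: ref 4 -> HIT, frames=[4,3] (faults so far: 4)
  step 8: ref 3 -> HIT, frames=[4,3] (faults so far: 4)
  step 9: ref 4 -> HIT, frames=[4,3] (faults so far: 4)
  step 10: ref 4 -> HIT, frames=[4,3] (faults so far: 4)
  step 11: ref 1 -> FAULT, evict 4, frames=[1,3] (faults so far: 5)
  step 12: ref 1 -> HIT, frames=[1,3] (faults so far: 5)
  FIFO total faults: 5
--- LRU ---
  step 0: ref 3 -> FAULT, frames=[3,-] (faults so far: 1)
  step 1: ref 2 -> FAULT, frames=[3,2] (faults so far: 2)
  step 2: ref 3 -> HIT, frames=[3,2] (faults so far: 2)
  step 3: ref 3 -> HIT, frames=[3,2] (faults so far: 2)
  step 4: ref 4 -> FAULT, evict 2, frames=[3,4] (faults so far: 3)
  step 5: ref 3 -> HIT, frames=[3,4] (faults so far: 3)
  step 6: ref 4 -> HIT, frames=[3,4] (faults so far: 3)
  step 7: ref 4 -> HIT, frames=[3,4] (faults so far: 3)
  step 8: ref 3 -> HIT, frames=[3,4] (faults so far: 3)
  step 9: ref 4 -> HIT, frames=[3,4] (faults so far: 3)
  step 10: ref 4 -> HIT, frames=[3,4] (faults so far: 3)
  step 11: ref 1 -> FAULT, evict 3, frames=[1,4] (faults so far: 4)
  step 12: ref 1 -> HIT, frames=[1,4] (faults so far: 4)
  LRU total faults: 4
--- Optimal ---
  step 0: ref 3 -> FAULT, frames=[3,-] (faults so far: 1)
  step 1: ref 2 -> FAULT, frames=[3,2] (faults so far: 2)
  step 2: ref 3 -> HIT, frames=[3,2] (faults so far: 2)
  step 3: ref 3 -> HIT, frames=[3,2] (faults so far: 2)
  step 4: ref 4 -> FAULT, evict 2, frames=[3,4] (faults so far: 3)
  step 5: ref 3 -> HIT, frames=[3,4] (faults so far: 3)
  step 6: ref 4 -> HIT, frames=[3,4] (faults so far: 3)
  step 7: ref 4 -> HIT, frames=[3,4] (faults so far: 3)
  step 8: ref 3 -> HIT, frames=[3,4] (faults so far: 3)
  step 9: ref 4 -> HIT, frames=[3,4] (faults so far: 3)
  step 10: ref 4 -> HIT, frames=[3,4] (faults so far: 3)
  step 11: ref 1 -> FAULT, evict 3, frames=[1,4] (faults so far: 4)
  step 12: ref 1 -> HIT, frames=[1,4] (faults so far: 4)
  Optimal total faults: 4

Answer: 5 4 4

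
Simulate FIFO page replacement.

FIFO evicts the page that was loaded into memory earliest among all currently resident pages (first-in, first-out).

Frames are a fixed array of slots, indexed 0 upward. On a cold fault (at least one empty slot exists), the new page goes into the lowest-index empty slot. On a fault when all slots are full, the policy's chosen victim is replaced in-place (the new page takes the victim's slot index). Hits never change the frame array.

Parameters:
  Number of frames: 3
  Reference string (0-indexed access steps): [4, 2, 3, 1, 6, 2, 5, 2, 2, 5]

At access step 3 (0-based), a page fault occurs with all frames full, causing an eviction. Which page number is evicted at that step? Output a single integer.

Step 0: ref 4 -> FAULT, frames=[4,-,-]
Step 1: ref 2 -> FAULT, frames=[4,2,-]
Step 2: ref 3 -> FAULT, frames=[4,2,3]
Step 3: ref 1 -> FAULT, evict 4, frames=[1,2,3]
At step 3: evicted page 4

Answer: 4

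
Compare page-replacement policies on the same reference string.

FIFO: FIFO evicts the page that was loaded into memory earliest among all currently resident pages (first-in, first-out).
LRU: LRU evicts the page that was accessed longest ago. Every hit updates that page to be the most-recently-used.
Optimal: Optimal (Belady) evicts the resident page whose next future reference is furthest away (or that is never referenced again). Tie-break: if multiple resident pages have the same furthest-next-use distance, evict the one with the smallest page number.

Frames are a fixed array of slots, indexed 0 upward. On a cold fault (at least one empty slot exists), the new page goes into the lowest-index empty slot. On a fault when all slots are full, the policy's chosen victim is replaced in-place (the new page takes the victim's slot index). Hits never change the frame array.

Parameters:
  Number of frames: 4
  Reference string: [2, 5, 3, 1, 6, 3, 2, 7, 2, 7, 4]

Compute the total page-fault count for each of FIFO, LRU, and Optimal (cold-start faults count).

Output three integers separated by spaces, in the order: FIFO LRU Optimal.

--- FIFO ---
  step 0: ref 2 -> FAULT, frames=[2,-,-,-] (faults so far: 1)
  step 1: ref 5 -> FAULT, frames=[2,5,-,-] (faults so far: 2)
  step 2: ref 3 -> FAULT, frames=[2,5,3,-] (faults so far: 3)
  step 3: ref 1 -> FAULT, frames=[2,5,3,1] (faults so far: 4)
  step 4: ref 6 -> FAULT, evict 2, frames=[6,5,3,1] (faults so far: 5)
  step 5: ref 3 -> HIT, frames=[6,5,3,1] (faults so far: 5)
  step 6: ref 2 -> FAULT, evict 5, frames=[6,2,3,1] (faults so far: 6)
  step 7: ref 7 -> FAULT, evict 3, frames=[6,2,7,1] (faults so far: 7)
  step 8: ref 2 -> HIT, frames=[6,2,7,1] (faults so far: 7)
  step 9: ref 7 -> HIT, frames=[6,2,7,1] (faults so far: 7)
  step 10: ref 4 -> FAULT, evict 1, frames=[6,2,7,4] (faults so far: 8)
  FIFO total faults: 8
--- LRU ---
  step 0: ref 2 -> FAULT, frames=[2,-,-,-] (faults so far: 1)
  step 1: ref 5 -> FAULT, frames=[2,5,-,-] (faults so far: 2)
  step 2: ref 3 -> FAULT, frames=[2,5,3,-] (faults so far: 3)
  step 3: ref 1 -> FAULT, frames=[2,5,3,1] (faults so far: 4)
  step 4: ref 6 -> FAULT, evict 2, frames=[6,5,3,1] (faults so far: 5)
  step 5: ref 3 -> HIT, frames=[6,5,3,1] (faults so far: 5)
  step 6: ref 2 -> FAULT, evict 5, frames=[6,2,3,1] (faults so far: 6)
  step 7: ref 7 -> FAULT, evict 1, frames=[6,2,3,7] (faults so far: 7)
  step 8: ref 2 -> HIT, frames=[6,2,3,7] (faults so far: 7)
  step 9: ref 7 -> HIT, frames=[6,2,3,7] (faults so far: 7)
  step 10: ref 4 -> FAULT, evict 6, frames=[4,2,3,7] (faults so far: 8)
  LRU total faults: 8
--- Optimal ---
  step 0: ref 2 -> FAULT, frames=[2,-,-,-] (faults so far: 1)
  step 1: ref 5 -> FAULT, frames=[2,5,-,-] (faults so far: 2)
  step 2: ref 3 -> FAULT, frames=[2,5,3,-] (faults so far: 3)
  step 3: ref 1 -> FAULT, frames=[2,5,3,1] (faults so far: 4)
  step 4: ref 6 -> FAULT, evict 1, frames=[2,5,3,6] (faults so far: 5)
  step 5: ref 3 -> HIT, frames=[2,5,3,6] (faults so far: 5)
  step 6: ref 2 -> HIT, frames=[2,5,3,6] (faults so far: 5)
  step 7: ref 7 -> FAULT, evict 3, frames=[2,5,7,6] (faults so far: 6)
  step 8: ref 2 -> HIT, frames=[2,5,7,6] (faults so far: 6)
  step 9: ref 7 -> HIT, frames=[2,5,7,6] (faults so far: 6)
  step 10: ref 4 -> FAULT, evict 2, frames=[4,5,7,6] (faults so far: 7)
  Optimal total faults: 7

Answer: 8 8 7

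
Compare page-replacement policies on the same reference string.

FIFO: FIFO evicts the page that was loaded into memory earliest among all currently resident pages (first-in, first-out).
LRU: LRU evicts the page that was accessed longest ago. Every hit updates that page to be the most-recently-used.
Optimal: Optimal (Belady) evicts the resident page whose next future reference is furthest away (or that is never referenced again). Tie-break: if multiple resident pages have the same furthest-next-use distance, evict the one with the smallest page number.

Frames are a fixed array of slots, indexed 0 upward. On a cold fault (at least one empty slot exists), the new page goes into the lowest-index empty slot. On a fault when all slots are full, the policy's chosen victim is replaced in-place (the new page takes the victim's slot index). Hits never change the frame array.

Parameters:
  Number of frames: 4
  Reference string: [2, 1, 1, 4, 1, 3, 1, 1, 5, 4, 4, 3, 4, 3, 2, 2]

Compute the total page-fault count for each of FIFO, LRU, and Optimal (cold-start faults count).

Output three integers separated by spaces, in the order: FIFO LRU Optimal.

Answer: 6 6 5

Derivation:
--- FIFO ---
  step 0: ref 2 -> FAULT, frames=[2,-,-,-] (faults so far: 1)
  step 1: ref 1 -> FAULT, frames=[2,1,-,-] (faults so far: 2)
  step 2: ref 1 -> HIT, frames=[2,1,-,-] (faults so far: 2)
  step 3: ref 4 -> FAULT, frames=[2,1,4,-] (faults so far: 3)
  step 4: ref 1 -> HIT, frames=[2,1,4,-] (faults so far: 3)
  step 5: ref 3 -> FAULT, frames=[2,1,4,3] (faults so far: 4)
  step 6: ref 1 -> HIT, frames=[2,1,4,3] (faults so far: 4)
  step 7: ref 1 -> HIT, frames=[2,1,4,3] (faults so far: 4)
  step 8: ref 5 -> FAULT, evict 2, frames=[5,1,4,3] (faults so far: 5)
  step 9: ref 4 -> HIT, frames=[5,1,4,3] (faults so far: 5)
  step 10: ref 4 -> HIT, frames=[5,1,4,3] (faults so far: 5)
  step 11: ref 3 -> HIT, frames=[5,1,4,3] (faults so far: 5)
  step 12: ref 4 -> HIT, frames=[5,1,4,3] (faults so far: 5)
  step 13: ref 3 -> HIT, frames=[5,1,4,3] (faults so far: 5)
  step 14: ref 2 -> FAULT, evict 1, frames=[5,2,4,3] (faults so far: 6)
  step 15: ref 2 -> HIT, frames=[5,2,4,3] (faults so far: 6)
  FIFO total faults: 6
--- LRU ---
  step 0: ref 2 -> FAULT, frames=[2,-,-,-] (faults so far: 1)
  step 1: ref 1 -> FAULT, frames=[2,1,-,-] (faults so far: 2)
  step 2: ref 1 -> HIT, frames=[2,1,-,-] (faults so far: 2)
  step 3: ref 4 -> FAULT, frames=[2,1,4,-] (faults so far: 3)
  step 4: ref 1 -> HIT, frames=[2,1,4,-] (faults so far: 3)
  step 5: ref 3 -> FAULT, frames=[2,1,4,3] (faults so far: 4)
  step 6: ref 1 -> HIT, frames=[2,1,4,3] (faults so far: 4)
  step 7: ref 1 -> HIT, frames=[2,1,4,3] (faults so far: 4)
  step 8: ref 5 -> FAULT, evict 2, frames=[5,1,4,3] (faults so far: 5)
  step 9: ref 4 -> HIT, frames=[5,1,4,3] (faults so far: 5)
  step 10: ref 4 -> HIT, frames=[5,1,4,3] (faults so far: 5)
  step 11: ref 3 -> HIT, frames=[5,1,4,3] (faults so far: 5)
  step 12: ref 4 -> HIT, frames=[5,1,4,3] (faults so far: 5)
  step 13: ref 3 -> HIT, frames=[5,1,4,3] (faults so far: 5)
  step 14: ref 2 -> FAULT, evict 1, frames=[5,2,4,3] (faults so far: 6)
  step 15: ref 2 -> HIT, frames=[5,2,4,3] (faults so far: 6)
  LRU total faults: 6
--- Optimal ---
  step 0: ref 2 -> FAULT, frames=[2,-,-,-] (faults so far: 1)
  step 1: ref 1 -> FAULT, frames=[2,1,-,-] (faults so far: 2)
  step 2: ref 1 -> HIT, frames=[2,1,-,-] (faults so far: 2)
  step 3: ref 4 -> FAULT, frames=[2,1,4,-] (faults so far: 3)
  step 4: ref 1 -> HIT, frames=[2,1,4,-] (faults so far: 3)
  step 5: ref 3 -> FAULT, frames=[2,1,4,3] (faults so far: 4)
  step 6: ref 1 -> HIT, frames=[2,1,4,3] (faults so far: 4)
  step 7: ref 1 -> HIT, frames=[2,1,4,3] (faults so far: 4)
  step 8: ref 5 -> FAULT, evict 1, frames=[2,5,4,3] (faults so far: 5)
  step 9: ref 4 -> HIT, frames=[2,5,4,3] (faults so far: 5)
  step 10: ref 4 -> HIT, frames=[2,5,4,3] (faults so far: 5)
  step 11: ref 3 -> HIT, frames=[2,5,4,3] (faults so far: 5)
  step 12: ref 4 -> HIT, frames=[2,5,4,3] (faults so far: 5)
  step 13: ref 3 -> HIT, frames=[2,5,4,3] (faults so far: 5)
  step 14: ref 2 -> HIT, frames=[2,5,4,3] (faults so far: 5)
  step 15: ref 2 -> HIT, frames=[2,5,4,3] (faults so far: 5)
  Optimal total faults: 5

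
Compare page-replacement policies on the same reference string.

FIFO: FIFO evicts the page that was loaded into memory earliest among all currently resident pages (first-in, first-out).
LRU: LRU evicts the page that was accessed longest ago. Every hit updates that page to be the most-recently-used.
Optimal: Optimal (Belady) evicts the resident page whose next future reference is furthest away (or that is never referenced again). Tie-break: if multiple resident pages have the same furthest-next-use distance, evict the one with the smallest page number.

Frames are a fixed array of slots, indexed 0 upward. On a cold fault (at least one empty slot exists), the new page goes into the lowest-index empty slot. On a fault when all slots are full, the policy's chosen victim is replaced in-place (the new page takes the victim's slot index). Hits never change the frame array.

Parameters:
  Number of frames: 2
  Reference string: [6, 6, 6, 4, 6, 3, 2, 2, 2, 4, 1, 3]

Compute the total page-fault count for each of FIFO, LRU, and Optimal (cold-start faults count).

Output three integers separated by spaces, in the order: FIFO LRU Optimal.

Answer: 7 7 6

Derivation:
--- FIFO ---
  step 0: ref 6 -> FAULT, frames=[6,-] (faults so far: 1)
  step 1: ref 6 -> HIT, frames=[6,-] (faults so far: 1)
  step 2: ref 6 -> HIT, frames=[6,-] (faults so far: 1)
  step 3: ref 4 -> FAULT, frames=[6,4] (faults so far: 2)
  step 4: ref 6 -> HIT, frames=[6,4] (faults so far: 2)
  step 5: ref 3 -> FAULT, evict 6, frames=[3,4] (faults so far: 3)
  step 6: ref 2 -> FAULT, evict 4, frames=[3,2] (faults so far: 4)
  step 7: ref 2 -> HIT, frames=[3,2] (faults so far: 4)
  step 8: ref 2 -> HIT, frames=[3,2] (faults so far: 4)
  step 9: ref 4 -> FAULT, evict 3, frames=[4,2] (faults so far: 5)
  step 10: ref 1 -> FAULT, evict 2, frames=[4,1] (faults so far: 6)
  step 11: ref 3 -> FAULT, evict 4, frames=[3,1] (faults so far: 7)
  FIFO total faults: 7
--- LRU ---
  step 0: ref 6 -> FAULT, frames=[6,-] (faults so far: 1)
  step 1: ref 6 -> HIT, frames=[6,-] (faults so far: 1)
  step 2: ref 6 -> HIT, frames=[6,-] (faults so far: 1)
  step 3: ref 4 -> FAULT, frames=[6,4] (faults so far: 2)
  step 4: ref 6 -> HIT, frames=[6,4] (faults so far: 2)
  step 5: ref 3 -> FAULT, evict 4, frames=[6,3] (faults so far: 3)
  step 6: ref 2 -> FAULT, evict 6, frames=[2,3] (faults so far: 4)
  step 7: ref 2 -> HIT, frames=[2,3] (faults so far: 4)
  step 8: ref 2 -> HIT, frames=[2,3] (faults so far: 4)
  step 9: ref 4 -> FAULT, evict 3, frames=[2,4] (faults so far: 5)
  step 10: ref 1 -> FAULT, evict 2, frames=[1,4] (faults so far: 6)
  step 11: ref 3 -> FAULT, evict 4, frames=[1,3] (faults so far: 7)
  LRU total faults: 7
--- Optimal ---
  step 0: ref 6 -> FAULT, frames=[6,-] (faults so far: 1)
  step 1: ref 6 -> HIT, frames=[6,-] (faults so far: 1)
  step 2: ref 6 -> HIT, frames=[6,-] (faults so far: 1)
  step 3: ref 4 -> FAULT, frames=[6,4] (faults so far: 2)
  step 4: ref 6 -> HIT, frames=[6,4] (faults so far: 2)
  step 5: ref 3 -> FAULT, evict 6, frames=[3,4] (faults so far: 3)
  step 6: ref 2 -> FAULT, evict 3, frames=[2,4] (faults so far: 4)
  step 7: ref 2 -> HIT, frames=[2,4] (faults so far: 4)
  step 8: ref 2 -> HIT, frames=[2,4] (faults so far: 4)
  step 9: ref 4 -> HIT, frames=[2,4] (faults so far: 4)
  step 10: ref 1 -> FAULT, evict 2, frames=[1,4] (faults so far: 5)
  step 11: ref 3 -> FAULT, evict 1, frames=[3,4] (faults so far: 6)
  Optimal total faults: 6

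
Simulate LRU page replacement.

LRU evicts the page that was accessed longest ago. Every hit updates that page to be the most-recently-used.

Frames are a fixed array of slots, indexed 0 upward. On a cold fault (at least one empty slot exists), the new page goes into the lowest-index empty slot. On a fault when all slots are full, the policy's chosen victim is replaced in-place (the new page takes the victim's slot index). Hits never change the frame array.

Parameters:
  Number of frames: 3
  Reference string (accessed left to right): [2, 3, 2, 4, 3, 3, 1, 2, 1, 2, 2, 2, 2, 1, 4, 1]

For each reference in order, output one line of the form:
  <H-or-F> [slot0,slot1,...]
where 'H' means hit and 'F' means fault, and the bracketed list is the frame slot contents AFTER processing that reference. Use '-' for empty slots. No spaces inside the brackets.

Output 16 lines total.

F [2,-,-]
F [2,3,-]
H [2,3,-]
F [2,3,4]
H [2,3,4]
H [2,3,4]
F [1,3,4]
F [1,3,2]
H [1,3,2]
H [1,3,2]
H [1,3,2]
H [1,3,2]
H [1,3,2]
H [1,3,2]
F [1,4,2]
H [1,4,2]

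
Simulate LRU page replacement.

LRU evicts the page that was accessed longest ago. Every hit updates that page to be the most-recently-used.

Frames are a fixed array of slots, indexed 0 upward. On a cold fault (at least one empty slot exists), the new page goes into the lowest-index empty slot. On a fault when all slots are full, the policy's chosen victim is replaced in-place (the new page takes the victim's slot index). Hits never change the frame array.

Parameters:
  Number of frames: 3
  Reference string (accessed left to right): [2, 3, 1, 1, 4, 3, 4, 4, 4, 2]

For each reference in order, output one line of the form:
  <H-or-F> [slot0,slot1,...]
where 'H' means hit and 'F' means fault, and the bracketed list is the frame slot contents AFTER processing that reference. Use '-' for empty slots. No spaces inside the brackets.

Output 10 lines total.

F [2,-,-]
F [2,3,-]
F [2,3,1]
H [2,3,1]
F [4,3,1]
H [4,3,1]
H [4,3,1]
H [4,3,1]
H [4,3,1]
F [4,3,2]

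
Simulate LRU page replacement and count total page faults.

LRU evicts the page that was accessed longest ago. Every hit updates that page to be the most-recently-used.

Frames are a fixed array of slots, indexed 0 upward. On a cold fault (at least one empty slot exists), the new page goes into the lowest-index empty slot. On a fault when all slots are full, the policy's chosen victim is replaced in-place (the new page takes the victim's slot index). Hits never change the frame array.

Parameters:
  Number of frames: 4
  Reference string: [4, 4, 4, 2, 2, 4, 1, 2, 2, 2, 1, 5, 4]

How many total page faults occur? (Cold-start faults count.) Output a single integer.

Answer: 4

Derivation:
Step 0: ref 4 → FAULT, frames=[4,-,-,-]
Step 1: ref 4 → HIT, frames=[4,-,-,-]
Step 2: ref 4 → HIT, frames=[4,-,-,-]
Step 3: ref 2 → FAULT, frames=[4,2,-,-]
Step 4: ref 2 → HIT, frames=[4,2,-,-]
Step 5: ref 4 → HIT, frames=[4,2,-,-]
Step 6: ref 1 → FAULT, frames=[4,2,1,-]
Step 7: ref 2 → HIT, frames=[4,2,1,-]
Step 8: ref 2 → HIT, frames=[4,2,1,-]
Step 9: ref 2 → HIT, frames=[4,2,1,-]
Step 10: ref 1 → HIT, frames=[4,2,1,-]
Step 11: ref 5 → FAULT, frames=[4,2,1,5]
Step 12: ref 4 → HIT, frames=[4,2,1,5]
Total faults: 4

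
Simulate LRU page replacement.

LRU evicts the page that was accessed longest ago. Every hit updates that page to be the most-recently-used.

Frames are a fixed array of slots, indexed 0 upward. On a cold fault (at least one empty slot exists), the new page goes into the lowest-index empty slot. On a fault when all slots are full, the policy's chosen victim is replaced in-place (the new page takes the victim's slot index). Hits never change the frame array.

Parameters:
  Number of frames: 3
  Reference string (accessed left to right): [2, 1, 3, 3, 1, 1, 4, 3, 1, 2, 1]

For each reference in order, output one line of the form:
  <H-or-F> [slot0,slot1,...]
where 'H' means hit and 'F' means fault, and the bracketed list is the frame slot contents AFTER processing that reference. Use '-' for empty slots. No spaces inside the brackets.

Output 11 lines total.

F [2,-,-]
F [2,1,-]
F [2,1,3]
H [2,1,3]
H [2,1,3]
H [2,1,3]
F [4,1,3]
H [4,1,3]
H [4,1,3]
F [2,1,3]
H [2,1,3]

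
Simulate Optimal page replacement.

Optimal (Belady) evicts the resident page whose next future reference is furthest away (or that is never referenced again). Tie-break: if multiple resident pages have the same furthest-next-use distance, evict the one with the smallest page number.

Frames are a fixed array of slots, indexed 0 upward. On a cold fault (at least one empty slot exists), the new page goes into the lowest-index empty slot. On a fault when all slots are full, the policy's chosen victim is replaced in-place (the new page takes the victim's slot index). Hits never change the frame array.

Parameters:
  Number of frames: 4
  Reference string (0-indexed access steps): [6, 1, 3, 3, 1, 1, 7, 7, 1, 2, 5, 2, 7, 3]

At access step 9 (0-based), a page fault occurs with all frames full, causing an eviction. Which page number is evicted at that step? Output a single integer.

Answer: 1

Derivation:
Step 0: ref 6 -> FAULT, frames=[6,-,-,-]
Step 1: ref 1 -> FAULT, frames=[6,1,-,-]
Step 2: ref 3 -> FAULT, frames=[6,1,3,-]
Step 3: ref 3 -> HIT, frames=[6,1,3,-]
Step 4: ref 1 -> HIT, frames=[6,1,3,-]
Step 5: ref 1 -> HIT, frames=[6,1,3,-]
Step 6: ref 7 -> FAULT, frames=[6,1,3,7]
Step 7: ref 7 -> HIT, frames=[6,1,3,7]
Step 8: ref 1 -> HIT, frames=[6,1,3,7]
Step 9: ref 2 -> FAULT, evict 1, frames=[6,2,3,7]
At step 9: evicted page 1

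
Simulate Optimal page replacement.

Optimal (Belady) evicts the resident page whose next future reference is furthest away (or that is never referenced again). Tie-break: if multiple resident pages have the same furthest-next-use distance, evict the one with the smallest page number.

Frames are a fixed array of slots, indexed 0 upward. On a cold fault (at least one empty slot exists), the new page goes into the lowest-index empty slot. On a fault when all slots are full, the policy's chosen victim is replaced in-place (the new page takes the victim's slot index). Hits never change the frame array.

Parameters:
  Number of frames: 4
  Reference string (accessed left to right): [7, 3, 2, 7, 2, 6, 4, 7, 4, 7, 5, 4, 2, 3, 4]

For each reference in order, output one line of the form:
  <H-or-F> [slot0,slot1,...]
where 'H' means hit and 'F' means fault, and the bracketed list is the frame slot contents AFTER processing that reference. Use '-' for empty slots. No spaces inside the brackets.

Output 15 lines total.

F [7,-,-,-]
F [7,3,-,-]
F [7,3,2,-]
H [7,3,2,-]
H [7,3,2,-]
F [7,3,2,6]
F [7,3,2,4]
H [7,3,2,4]
H [7,3,2,4]
H [7,3,2,4]
F [5,3,2,4]
H [5,3,2,4]
H [5,3,2,4]
H [5,3,2,4]
H [5,3,2,4]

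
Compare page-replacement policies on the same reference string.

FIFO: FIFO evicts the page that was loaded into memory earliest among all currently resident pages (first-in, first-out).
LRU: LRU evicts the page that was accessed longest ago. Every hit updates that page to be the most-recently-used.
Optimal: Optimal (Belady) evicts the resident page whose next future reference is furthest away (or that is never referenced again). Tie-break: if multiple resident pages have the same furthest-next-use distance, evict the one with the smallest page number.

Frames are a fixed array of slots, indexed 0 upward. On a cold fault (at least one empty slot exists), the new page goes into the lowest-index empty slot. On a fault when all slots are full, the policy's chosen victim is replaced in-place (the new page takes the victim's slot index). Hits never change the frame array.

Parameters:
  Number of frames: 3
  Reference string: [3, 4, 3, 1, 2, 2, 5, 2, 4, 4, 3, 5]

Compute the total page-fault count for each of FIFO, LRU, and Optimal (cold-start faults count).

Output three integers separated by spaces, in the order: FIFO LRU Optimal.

Answer: 7 8 6

Derivation:
--- FIFO ---
  step 0: ref 3 -> FAULT, frames=[3,-,-] (faults so far: 1)
  step 1: ref 4 -> FAULT, frames=[3,4,-] (faults so far: 2)
  step 2: ref 3 -> HIT, frames=[3,4,-] (faults so far: 2)
  step 3: ref 1 -> FAULT, frames=[3,4,1] (faults so far: 3)
  step 4: ref 2 -> FAULT, evict 3, frames=[2,4,1] (faults so far: 4)
  step 5: ref 2 -> HIT, frames=[2,4,1] (faults so far: 4)
  step 6: ref 5 -> FAULT, evict 4, frames=[2,5,1] (faults so far: 5)
  step 7: ref 2 -> HIT, frames=[2,5,1] (faults so far: 5)
  step 8: ref 4 -> FAULT, evict 1, frames=[2,5,4] (faults so far: 6)
  step 9: ref 4 -> HIT, frames=[2,5,4] (faults so far: 6)
  step 10: ref 3 -> FAULT, evict 2, frames=[3,5,4] (faults so far: 7)
  step 11: ref 5 -> HIT, frames=[3,5,4] (faults so far: 7)
  FIFO total faults: 7
--- LRU ---
  step 0: ref 3 -> FAULT, frames=[3,-,-] (faults so far: 1)
  step 1: ref 4 -> FAULT, frames=[3,4,-] (faults so far: 2)
  step 2: ref 3 -> HIT, frames=[3,4,-] (faults so far: 2)
  step 3: ref 1 -> FAULT, frames=[3,4,1] (faults so far: 3)
  step 4: ref 2 -> FAULT, evict 4, frames=[3,2,1] (faults so far: 4)
  step 5: ref 2 -> HIT, frames=[3,2,1] (faults so far: 4)
  step 6: ref 5 -> FAULT, evict 3, frames=[5,2,1] (faults so far: 5)
  step 7: ref 2 -> HIT, frames=[5,2,1] (faults so far: 5)
  step 8: ref 4 -> FAULT, evict 1, frames=[5,2,4] (faults so far: 6)
  step 9: ref 4 -> HIT, frames=[5,2,4] (faults so far: 6)
  step 10: ref 3 -> FAULT, evict 5, frames=[3,2,4] (faults so far: 7)
  step 11: ref 5 -> FAULT, evict 2, frames=[3,5,4] (faults so far: 8)
  LRU total faults: 8
--- Optimal ---
  step 0: ref 3 -> FAULT, frames=[3,-,-] (faults so far: 1)
  step 1: ref 4 -> FAULT, frames=[3,4,-] (faults so far: 2)
  step 2: ref 3 -> HIT, frames=[3,4,-] (faults so far: 2)
  step 3: ref 1 -> FAULT, frames=[3,4,1] (faults so far: 3)
  step 4: ref 2 -> FAULT, evict 1, frames=[3,4,2] (faults so far: 4)
  step 5: ref 2 -> HIT, frames=[3,4,2] (faults so far: 4)
  step 6: ref 5 -> FAULT, evict 3, frames=[5,4,2] (faults so far: 5)
  step 7: ref 2 -> HIT, frames=[5,4,2] (faults so far: 5)
  step 8: ref 4 -> HIT, frames=[5,4,2] (faults so far: 5)
  step 9: ref 4 -> HIT, frames=[5,4,2] (faults so far: 5)
  step 10: ref 3 -> FAULT, evict 2, frames=[5,4,3] (faults so far: 6)
  step 11: ref 5 -> HIT, frames=[5,4,3] (faults so far: 6)
  Optimal total faults: 6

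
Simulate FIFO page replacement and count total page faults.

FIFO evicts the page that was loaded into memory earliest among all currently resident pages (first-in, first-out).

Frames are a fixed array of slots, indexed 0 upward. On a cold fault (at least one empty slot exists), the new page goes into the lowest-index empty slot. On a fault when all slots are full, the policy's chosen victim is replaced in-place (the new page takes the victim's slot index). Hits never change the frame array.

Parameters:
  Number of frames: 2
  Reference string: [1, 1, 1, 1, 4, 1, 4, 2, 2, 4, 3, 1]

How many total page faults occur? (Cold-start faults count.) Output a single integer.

Step 0: ref 1 → FAULT, frames=[1,-]
Step 1: ref 1 → HIT, frames=[1,-]
Step 2: ref 1 → HIT, frames=[1,-]
Step 3: ref 1 → HIT, frames=[1,-]
Step 4: ref 4 → FAULT, frames=[1,4]
Step 5: ref 1 → HIT, frames=[1,4]
Step 6: ref 4 → HIT, frames=[1,4]
Step 7: ref 2 → FAULT (evict 1), frames=[2,4]
Step 8: ref 2 → HIT, frames=[2,4]
Step 9: ref 4 → HIT, frames=[2,4]
Step 10: ref 3 → FAULT (evict 4), frames=[2,3]
Step 11: ref 1 → FAULT (evict 2), frames=[1,3]
Total faults: 5

Answer: 5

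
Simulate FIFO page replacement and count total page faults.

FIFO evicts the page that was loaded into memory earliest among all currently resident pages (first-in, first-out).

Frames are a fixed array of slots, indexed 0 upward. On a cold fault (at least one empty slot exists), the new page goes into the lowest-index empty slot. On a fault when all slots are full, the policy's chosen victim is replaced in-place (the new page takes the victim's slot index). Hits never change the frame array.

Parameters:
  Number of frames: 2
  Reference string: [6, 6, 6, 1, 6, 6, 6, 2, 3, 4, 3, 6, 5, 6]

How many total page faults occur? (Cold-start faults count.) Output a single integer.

Step 0: ref 6 → FAULT, frames=[6,-]
Step 1: ref 6 → HIT, frames=[6,-]
Step 2: ref 6 → HIT, frames=[6,-]
Step 3: ref 1 → FAULT, frames=[6,1]
Step 4: ref 6 → HIT, frames=[6,1]
Step 5: ref 6 → HIT, frames=[6,1]
Step 6: ref 6 → HIT, frames=[6,1]
Step 7: ref 2 → FAULT (evict 6), frames=[2,1]
Step 8: ref 3 → FAULT (evict 1), frames=[2,3]
Step 9: ref 4 → FAULT (evict 2), frames=[4,3]
Step 10: ref 3 → HIT, frames=[4,3]
Step 11: ref 6 → FAULT (evict 3), frames=[4,6]
Step 12: ref 5 → FAULT (evict 4), frames=[5,6]
Step 13: ref 6 → HIT, frames=[5,6]
Total faults: 7

Answer: 7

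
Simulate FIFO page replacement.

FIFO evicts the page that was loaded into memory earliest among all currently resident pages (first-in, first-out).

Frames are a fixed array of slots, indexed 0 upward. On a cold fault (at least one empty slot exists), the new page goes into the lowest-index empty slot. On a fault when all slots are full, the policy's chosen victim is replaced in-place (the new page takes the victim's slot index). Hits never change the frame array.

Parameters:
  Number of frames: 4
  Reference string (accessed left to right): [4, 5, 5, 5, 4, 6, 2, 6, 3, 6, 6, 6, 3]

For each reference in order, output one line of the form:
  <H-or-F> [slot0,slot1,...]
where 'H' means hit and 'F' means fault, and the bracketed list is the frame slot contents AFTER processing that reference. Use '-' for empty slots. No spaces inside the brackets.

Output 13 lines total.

F [4,-,-,-]
F [4,5,-,-]
H [4,5,-,-]
H [4,5,-,-]
H [4,5,-,-]
F [4,5,6,-]
F [4,5,6,2]
H [4,5,6,2]
F [3,5,6,2]
H [3,5,6,2]
H [3,5,6,2]
H [3,5,6,2]
H [3,5,6,2]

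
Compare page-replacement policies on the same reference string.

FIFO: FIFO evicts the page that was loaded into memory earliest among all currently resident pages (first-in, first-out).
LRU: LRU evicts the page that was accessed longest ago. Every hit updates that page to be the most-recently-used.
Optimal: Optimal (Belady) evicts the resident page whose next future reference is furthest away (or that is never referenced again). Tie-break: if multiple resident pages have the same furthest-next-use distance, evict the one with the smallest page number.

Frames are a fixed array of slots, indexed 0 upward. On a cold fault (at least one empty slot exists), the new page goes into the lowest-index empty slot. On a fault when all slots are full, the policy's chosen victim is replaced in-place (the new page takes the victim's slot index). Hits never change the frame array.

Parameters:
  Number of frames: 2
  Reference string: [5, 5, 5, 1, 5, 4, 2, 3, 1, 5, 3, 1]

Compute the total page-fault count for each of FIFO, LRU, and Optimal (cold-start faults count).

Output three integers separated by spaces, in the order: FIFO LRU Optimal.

--- FIFO ---
  step 0: ref 5 -> FAULT, frames=[5,-] (faults so far: 1)
  step 1: ref 5 -> HIT, frames=[5,-] (faults so far: 1)
  step 2: ref 5 -> HIT, frames=[5,-] (faults so far: 1)
  step 3: ref 1 -> FAULT, frames=[5,1] (faults so far: 2)
  step 4: ref 5 -> HIT, frames=[5,1] (faults so far: 2)
  step 5: ref 4 -> FAULT, evict 5, frames=[4,1] (faults so far: 3)
  step 6: ref 2 -> FAULT, evict 1, frames=[4,2] (faults so far: 4)
  step 7: ref 3 -> FAULT, evict 4, frames=[3,2] (faults so far: 5)
  step 8: ref 1 -> FAULT, evict 2, frames=[3,1] (faults so far: 6)
  step 9: ref 5 -> FAULT, evict 3, frames=[5,1] (faults so far: 7)
  step 10: ref 3 -> FAULT, evict 1, frames=[5,3] (faults so far: 8)
  step 11: ref 1 -> FAULT, evict 5, frames=[1,3] (faults so far: 9)
  FIFO total faults: 9
--- LRU ---
  step 0: ref 5 -> FAULT, frames=[5,-] (faults so far: 1)
  step 1: ref 5 -> HIT, frames=[5,-] (faults so far: 1)
  step 2: ref 5 -> HIT, frames=[5,-] (faults so far: 1)
  step 3: ref 1 -> FAULT, frames=[5,1] (faults so far: 2)
  step 4: ref 5 -> HIT, frames=[5,1] (faults so far: 2)
  step 5: ref 4 -> FAULT, evict 1, frames=[5,4] (faults so far: 3)
  step 6: ref 2 -> FAULT, evict 5, frames=[2,4] (faults so far: 4)
  step 7: ref 3 -> FAULT, evict 4, frames=[2,3] (faults so far: 5)
  step 8: ref 1 -> FAULT, evict 2, frames=[1,3] (faults so far: 6)
  step 9: ref 5 -> FAULT, evict 3, frames=[1,5] (faults so far: 7)
  step 10: ref 3 -> FAULT, evict 1, frames=[3,5] (faults so far: 8)
  step 11: ref 1 -> FAULT, evict 5, frames=[3,1] (faults so far: 9)
  LRU total faults: 9
--- Optimal ---
  step 0: ref 5 -> FAULT, frames=[5,-] (faults so far: 1)
  step 1: ref 5 -> HIT, frames=[5,-] (faults so far: 1)
  step 2: ref 5 -> HIT, frames=[5,-] (faults so far: 1)
  step 3: ref 1 -> FAULT, frames=[5,1] (faults so far: 2)
  step 4: ref 5 -> HIT, frames=[5,1] (faults so far: 2)
  step 5: ref 4 -> FAULT, evict 5, frames=[4,1] (faults so far: 3)
  step 6: ref 2 -> FAULT, evict 4, frames=[2,1] (faults so far: 4)
  step 7: ref 3 -> FAULT, evict 2, frames=[3,1] (faults so far: 5)
  step 8: ref 1 -> HIT, frames=[3,1] (faults so far: 5)
  step 9: ref 5 -> FAULT, evict 1, frames=[3,5] (faults so far: 6)
  step 10: ref 3 -> HIT, frames=[3,5] (faults so far: 6)
  step 11: ref 1 -> FAULT, evict 3, frames=[1,5] (faults so far: 7)
  Optimal total faults: 7

Answer: 9 9 7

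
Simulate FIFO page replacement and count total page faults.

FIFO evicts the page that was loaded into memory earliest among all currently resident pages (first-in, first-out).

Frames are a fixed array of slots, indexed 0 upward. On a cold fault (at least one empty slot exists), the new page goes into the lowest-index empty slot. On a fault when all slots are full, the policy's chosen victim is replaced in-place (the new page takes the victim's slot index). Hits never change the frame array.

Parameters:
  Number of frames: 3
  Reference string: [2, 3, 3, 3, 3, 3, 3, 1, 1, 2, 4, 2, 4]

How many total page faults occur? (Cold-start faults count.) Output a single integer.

Step 0: ref 2 → FAULT, frames=[2,-,-]
Step 1: ref 3 → FAULT, frames=[2,3,-]
Step 2: ref 3 → HIT, frames=[2,3,-]
Step 3: ref 3 → HIT, frames=[2,3,-]
Step 4: ref 3 → HIT, frames=[2,3,-]
Step 5: ref 3 → HIT, frames=[2,3,-]
Step 6: ref 3 → HIT, frames=[2,3,-]
Step 7: ref 1 → FAULT, frames=[2,3,1]
Step 8: ref 1 → HIT, frames=[2,3,1]
Step 9: ref 2 → HIT, frames=[2,3,1]
Step 10: ref 4 → FAULT (evict 2), frames=[4,3,1]
Step 11: ref 2 → FAULT (evict 3), frames=[4,2,1]
Step 12: ref 4 → HIT, frames=[4,2,1]
Total faults: 5

Answer: 5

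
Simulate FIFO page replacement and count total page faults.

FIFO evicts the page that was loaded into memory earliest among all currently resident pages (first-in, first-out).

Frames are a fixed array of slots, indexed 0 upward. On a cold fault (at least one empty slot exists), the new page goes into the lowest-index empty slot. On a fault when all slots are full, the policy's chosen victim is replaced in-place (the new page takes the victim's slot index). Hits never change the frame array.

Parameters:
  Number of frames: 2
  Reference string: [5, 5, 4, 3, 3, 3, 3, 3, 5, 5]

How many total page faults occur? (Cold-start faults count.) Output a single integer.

Answer: 4

Derivation:
Step 0: ref 5 → FAULT, frames=[5,-]
Step 1: ref 5 → HIT, frames=[5,-]
Step 2: ref 4 → FAULT, frames=[5,4]
Step 3: ref 3 → FAULT (evict 5), frames=[3,4]
Step 4: ref 3 → HIT, frames=[3,4]
Step 5: ref 3 → HIT, frames=[3,4]
Step 6: ref 3 → HIT, frames=[3,4]
Step 7: ref 3 → HIT, frames=[3,4]
Step 8: ref 5 → FAULT (evict 4), frames=[3,5]
Step 9: ref 5 → HIT, frames=[3,5]
Total faults: 4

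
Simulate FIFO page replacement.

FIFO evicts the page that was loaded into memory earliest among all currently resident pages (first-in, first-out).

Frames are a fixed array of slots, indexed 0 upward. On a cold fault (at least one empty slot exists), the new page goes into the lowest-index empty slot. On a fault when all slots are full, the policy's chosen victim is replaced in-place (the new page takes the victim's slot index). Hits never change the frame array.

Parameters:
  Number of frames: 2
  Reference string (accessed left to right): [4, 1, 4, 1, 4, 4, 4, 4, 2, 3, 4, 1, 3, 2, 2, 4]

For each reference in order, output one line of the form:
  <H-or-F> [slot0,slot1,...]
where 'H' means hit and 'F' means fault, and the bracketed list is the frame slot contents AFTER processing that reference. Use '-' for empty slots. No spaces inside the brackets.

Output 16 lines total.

F [4,-]
F [4,1]
H [4,1]
H [4,1]
H [4,1]
H [4,1]
H [4,1]
H [4,1]
F [2,1]
F [2,3]
F [4,3]
F [4,1]
F [3,1]
F [3,2]
H [3,2]
F [4,2]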